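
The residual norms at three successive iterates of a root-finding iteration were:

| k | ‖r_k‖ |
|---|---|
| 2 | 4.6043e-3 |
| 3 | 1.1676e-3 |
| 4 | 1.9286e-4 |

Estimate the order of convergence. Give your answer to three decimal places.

p ≈ ln(‖r_4‖/‖r_3‖) / ln(‖r_3‖/‖r_2‖)
  = ln(1.9286e-4/1.1676e-3) / ln(1.1676e-3/4.6043e-3)
  = ln(0.165176) / ln(0.253589)
  = -1.800744 / -1.372040 ≈ 1.312457

1.312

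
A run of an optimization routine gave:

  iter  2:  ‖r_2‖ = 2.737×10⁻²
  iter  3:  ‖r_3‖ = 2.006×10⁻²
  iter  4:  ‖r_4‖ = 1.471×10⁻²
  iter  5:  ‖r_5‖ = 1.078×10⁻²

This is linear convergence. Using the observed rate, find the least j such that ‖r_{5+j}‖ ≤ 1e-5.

23

Rate ρ ≈ ‖r_5‖/‖r_4‖ = 1.078×10⁻²/1.471×10⁻² = 0.7328.
After j more steps, ‖r_{5+j}‖ ≈ 1.078×10⁻²·ρ^j; need ρ^j ≤ 1e-5/1.078×10⁻² = 0.000927644.
j ≥ ln(0.000927644)/ln(0.7328) = -6.9829/-0.31088 = 22.462.
So 23 more iterations are needed.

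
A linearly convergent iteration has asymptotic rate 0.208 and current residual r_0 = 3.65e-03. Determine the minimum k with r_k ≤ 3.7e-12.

After k steps, r_k ≈ 3.65e-03·0.208^k.
Need 0.208^k ≤ 3.7e-12/3.65e-03 = 1.0137e-09.
k ≥ ln(1.0137e-09)/ln(0.208) = -20.7097/-1.57022 = 13.189.
Smallest integer k = 14.

14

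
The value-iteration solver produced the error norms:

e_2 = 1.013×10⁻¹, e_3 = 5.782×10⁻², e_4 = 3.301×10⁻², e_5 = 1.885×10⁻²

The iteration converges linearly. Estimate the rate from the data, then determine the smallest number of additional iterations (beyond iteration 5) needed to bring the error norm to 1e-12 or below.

Rate ρ ≈ e_5/e_4 = 1.885×10⁻²/3.301×10⁻² = 0.5710.
After j more steps, e_{5+j} ≈ 1.885×10⁻²·ρ^j; need ρ^j ≤ 1e-12/1.885×10⁻² = 5.30504e-11.
j ≥ ln(5.30504e-11)/ln(0.5710) = -23.6598/-0.56037 = 42.222.
So 43 more iterations are needed.

43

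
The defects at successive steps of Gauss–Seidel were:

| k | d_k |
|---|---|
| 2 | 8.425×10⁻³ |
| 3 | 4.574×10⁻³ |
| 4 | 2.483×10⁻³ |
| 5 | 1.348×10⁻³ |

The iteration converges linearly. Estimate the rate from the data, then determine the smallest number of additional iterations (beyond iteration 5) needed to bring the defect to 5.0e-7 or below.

13

Rate ρ ≈ d_5/d_4 = 1.348×10⁻³/2.483×10⁻³ = 0.5429.
After j more steps, d_{5+j} ≈ 1.348×10⁻³·ρ^j; need ρ^j ≤ 5.0e-7/1.348×10⁻³ = 0.00037092.
j ≥ ln(0.00037092)/ln(0.5429) = -7.8995/-0.61083 = 12.932.
So 13 more iterations are needed.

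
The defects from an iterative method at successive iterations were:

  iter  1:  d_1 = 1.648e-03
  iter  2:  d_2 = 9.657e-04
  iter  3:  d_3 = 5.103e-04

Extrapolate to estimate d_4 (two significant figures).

2.4e-4

First estimate the order: p ≈ ln(d_3/d_2) / ln(d_2/d_1) = ln(5.103e-04/9.657e-04)/ln(9.657e-04/1.648e-03) = ln(0.528425)/ln(0.585983) ≈ 1.1934.
Then d_4 ≈ d_3·(d_3/d_2)^p = 5.103e-04·(0.528425)^1.1934 = 5.103e-04·0.467098 ≈ 0.0002384.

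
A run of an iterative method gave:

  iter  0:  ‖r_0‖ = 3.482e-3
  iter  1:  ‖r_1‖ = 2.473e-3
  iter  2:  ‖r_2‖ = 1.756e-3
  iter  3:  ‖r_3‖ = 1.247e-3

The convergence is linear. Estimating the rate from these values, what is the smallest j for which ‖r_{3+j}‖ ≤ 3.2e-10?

45

Rate ρ ≈ ‖r_3‖/‖r_2‖ = 1.247e-3/1.756e-3 = 0.7101.
After j more steps, ‖r_{3+j}‖ ≈ 1.247e-3·ρ^j; need ρ^j ≤ 3.2e-10/1.247e-3 = 2.56616e-07.
j ≥ ln(2.56616e-07)/ln(0.7101) = -15.1757/-0.34235 = 44.328.
So 45 more iterations are needed.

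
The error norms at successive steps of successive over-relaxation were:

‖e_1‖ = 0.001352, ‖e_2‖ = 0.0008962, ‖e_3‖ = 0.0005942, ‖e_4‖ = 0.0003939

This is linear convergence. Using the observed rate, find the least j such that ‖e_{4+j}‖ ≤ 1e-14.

60

Rate ρ ≈ ‖e_4‖/‖e_3‖ = 0.0003939/0.0005942 = 0.6629.
After j more steps, ‖e_{4+j}‖ ≈ 0.0003939·ρ^j; need ρ^j ≤ 1e-14/0.0003939 = 2.53872e-11.
j ≥ ln(2.53872e-11)/ln(0.6629) = -24.3968/-0.41113 = 59.341.
So 60 more iterations are needed.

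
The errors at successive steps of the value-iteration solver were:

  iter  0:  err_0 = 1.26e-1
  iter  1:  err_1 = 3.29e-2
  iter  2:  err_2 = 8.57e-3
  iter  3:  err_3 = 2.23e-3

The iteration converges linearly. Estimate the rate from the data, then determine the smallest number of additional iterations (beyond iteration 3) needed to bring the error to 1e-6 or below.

6

Rate ρ ≈ err_3/err_2 = 2.23e-3/8.57e-3 = 0.2602.
After j more steps, err_{3+j} ≈ 2.23e-3·ρ^j; need ρ^j ≤ 1e-6/2.23e-3 = 0.00044843.
j ≥ ln(0.00044843)/ln(0.2602) = -7.7098/-1.34630 = 5.727.
So 6 more iterations are needed.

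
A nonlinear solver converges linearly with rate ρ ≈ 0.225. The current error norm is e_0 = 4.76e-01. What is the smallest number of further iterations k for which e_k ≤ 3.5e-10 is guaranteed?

15

After k steps, e_k ≈ 4.76e-01·0.225^k.
Need 0.225^k ≤ 3.5e-10/4.76e-01 = 7.35294e-10.
k ≥ ln(7.35294e-10)/ln(0.225) = -21.0308/-1.49165 = 14.099.
Smallest integer k = 15.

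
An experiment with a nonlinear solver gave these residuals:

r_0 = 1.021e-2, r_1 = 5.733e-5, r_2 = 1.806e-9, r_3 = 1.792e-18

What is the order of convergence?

2

Consecutive ratios: r_3/r_2 = 1.792e-18/1.806e-9 = 9.92248e-10, r_2/r_1 = 1.806e-9/5.733e-5 = 3.15018e-05.
p ≈ ln(9.92248e-10)/ln(3.15018e-05) = -20.7310/-10.3655 ≈ 2.00.
So the convergence is quadratic (order 2).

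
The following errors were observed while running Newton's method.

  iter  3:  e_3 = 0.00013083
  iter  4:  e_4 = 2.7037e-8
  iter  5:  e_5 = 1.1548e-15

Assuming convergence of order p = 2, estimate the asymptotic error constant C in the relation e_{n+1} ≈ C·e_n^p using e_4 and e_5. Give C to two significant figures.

C ≈ e_5 / e_4^2
  = 1.1548e-15 / (2.7037e-8)^2
  = 1.1548e-15 / 7.30999e-16 ≈ 1.5798

1.6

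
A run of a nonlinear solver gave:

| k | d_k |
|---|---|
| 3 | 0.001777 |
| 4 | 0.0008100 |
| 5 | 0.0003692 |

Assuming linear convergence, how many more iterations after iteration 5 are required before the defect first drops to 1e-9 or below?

Rate ρ ≈ d_5/d_4 = 0.0003692/0.0008100 = 0.4558.
After j more steps, d_{5+j} ≈ 0.0003692·ρ^j; need ρ^j ≤ 1e-9/0.0003692 = 2.70856e-06.
j ≥ ln(2.70856e-06)/ln(0.4558) = -12.8191/-0.78570 = 16.316.
So 17 more iterations are needed.

17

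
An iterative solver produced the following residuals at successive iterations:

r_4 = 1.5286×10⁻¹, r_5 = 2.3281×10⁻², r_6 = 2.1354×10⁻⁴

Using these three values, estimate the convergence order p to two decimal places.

2.49

p ≈ ln(r_6/r_5) / ln(r_5/r_4)
  = ln(2.1354×10⁻⁴/2.3281×10⁻²) / ln(2.3281×10⁻²/1.5286×10⁻¹)
  = ln(0.00917229) / ln(0.152303)
  = -4.69157 / -1.88188 ≈ 2.49302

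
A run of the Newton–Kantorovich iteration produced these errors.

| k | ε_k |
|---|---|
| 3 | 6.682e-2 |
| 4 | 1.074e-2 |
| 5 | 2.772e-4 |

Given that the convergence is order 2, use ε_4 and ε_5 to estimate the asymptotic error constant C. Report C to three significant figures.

C ≈ ε_5 / ε_4^2
  = 2.772e-4 / (1.074e-2)^2
  = 2.772e-4 / 0.000115348 ≈ 2.4032

2.40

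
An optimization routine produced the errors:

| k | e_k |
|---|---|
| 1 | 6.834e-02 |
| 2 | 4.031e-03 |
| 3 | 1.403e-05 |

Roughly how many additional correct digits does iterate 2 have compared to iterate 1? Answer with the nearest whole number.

1

Digits gained ≈ log₁₀(e_1/e_2) = log₁₀(6.834e-02/4.031e-03) = log₁₀(16.9536) ≈ 1.229.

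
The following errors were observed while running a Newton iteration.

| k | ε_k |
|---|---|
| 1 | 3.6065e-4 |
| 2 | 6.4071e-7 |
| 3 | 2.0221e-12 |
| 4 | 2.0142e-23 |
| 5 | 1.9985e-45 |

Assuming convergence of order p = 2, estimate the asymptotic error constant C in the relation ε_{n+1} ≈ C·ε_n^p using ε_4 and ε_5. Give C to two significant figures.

4.9

C ≈ ε_5 / ε_4^2
  = 1.9985e-45 / (2.0142e-23)^2
  = 1.9985e-45 / 4.057e-46 ≈ 4.9261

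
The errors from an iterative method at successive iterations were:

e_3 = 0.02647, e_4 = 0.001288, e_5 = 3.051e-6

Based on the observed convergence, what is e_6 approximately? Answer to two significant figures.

First estimate the order: p ≈ ln(e_5/e_4) / ln(e_4/e_3) = ln(3.051e-6/0.001288)/ln(0.001288/0.02647) = ln(0.00236879)/ln(0.0486589) ≈ 1.9998.
Then e_6 ≈ e_5·(e_5/e_4)^p = 3.051e-6·(0.00236879)^1.9998 = 3.051e-6·5.61795e-06 ≈ 1.714e-11.

1.7e-11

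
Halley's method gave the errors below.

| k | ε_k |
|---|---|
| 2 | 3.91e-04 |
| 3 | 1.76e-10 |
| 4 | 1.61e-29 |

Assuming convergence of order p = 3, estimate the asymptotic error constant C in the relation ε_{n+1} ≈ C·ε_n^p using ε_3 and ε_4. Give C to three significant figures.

2.95

C ≈ ε_4 / ε_3^3
  = 1.61e-29 / (1.76e-10)^3
  = 1.61e-29 / 5.45178e-30 ≈ 2.9532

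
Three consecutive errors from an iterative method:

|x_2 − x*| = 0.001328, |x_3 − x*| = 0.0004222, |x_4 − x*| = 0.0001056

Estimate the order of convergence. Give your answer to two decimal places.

1.21

p ≈ ln(|x_4 − x*|/|x_3 − x*|) / ln(|x_3 − x*|/|x_2 − x*|)
  = ln(0.0001056/0.0004222) / ln(0.0004222/0.001328)
  = ln(0.250118) / ln(0.317922)
  = -1.38582 / -1.14595 ≈ 1.20932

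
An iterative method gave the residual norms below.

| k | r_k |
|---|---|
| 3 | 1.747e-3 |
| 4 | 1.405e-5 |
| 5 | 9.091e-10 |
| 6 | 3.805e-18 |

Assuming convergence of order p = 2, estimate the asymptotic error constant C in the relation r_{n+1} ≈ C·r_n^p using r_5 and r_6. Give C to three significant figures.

4.60

C ≈ r_6 / r_5^2
  = 3.805e-18 / (9.091e-10)^2
  = 3.805e-18 / 8.26463e-19 ≈ 4.604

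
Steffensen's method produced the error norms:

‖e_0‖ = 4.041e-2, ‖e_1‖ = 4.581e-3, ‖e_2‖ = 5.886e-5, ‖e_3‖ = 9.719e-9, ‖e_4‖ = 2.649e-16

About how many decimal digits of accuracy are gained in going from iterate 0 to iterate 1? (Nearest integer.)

Digits gained ≈ log₁₀(‖e_0‖/‖e_1‖) = log₁₀(4.041e-2/4.581e-3) = log₁₀(8.82122) ≈ 0.946.

1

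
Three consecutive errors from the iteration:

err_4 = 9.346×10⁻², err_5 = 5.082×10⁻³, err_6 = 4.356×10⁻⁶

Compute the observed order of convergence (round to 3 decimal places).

p ≈ ln(err_6/err_5) / ln(err_5/err_4)
  = ln(4.356×10⁻⁶/5.082×10⁻³) / ln(5.082×10⁻³/9.346×10⁻²)
  = ln(0.000857143) / ln(0.0543762)
  = -7.061906 / -2.911829 ≈ 2.425247

2.425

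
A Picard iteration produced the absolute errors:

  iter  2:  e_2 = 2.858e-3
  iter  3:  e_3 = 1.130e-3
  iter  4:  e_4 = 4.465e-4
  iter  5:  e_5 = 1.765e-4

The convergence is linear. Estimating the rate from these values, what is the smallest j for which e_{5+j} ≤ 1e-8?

Rate ρ ≈ e_5/e_4 = 1.765e-4/4.465e-4 = 0.3953.
After j more steps, e_{5+j} ≈ 1.765e-4·ρ^j; need ρ^j ≤ 1e-8/1.765e-4 = 5.66572e-05.
j ≥ ln(5.66572e-05)/ln(0.3953) = -9.7785/-0.92811 = 10.536.
So 11 more iterations are needed.

11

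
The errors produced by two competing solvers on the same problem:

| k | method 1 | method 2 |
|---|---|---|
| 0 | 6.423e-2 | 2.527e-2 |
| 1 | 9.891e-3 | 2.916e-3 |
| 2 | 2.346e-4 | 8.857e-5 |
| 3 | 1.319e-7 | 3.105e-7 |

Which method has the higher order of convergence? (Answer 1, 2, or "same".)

Method 1: p ≈ ln(1.319e-7/2.346e-4)/ln(2.346e-4/9.891e-3) ≈ 2.00.
Method 2: p ≈ ln(3.105e-7/8.857e-5)/ln(8.857e-5/2.916e-3) ≈ 1.62.
Method 1 has the higher order (≈2.0 vs ≈1.6).

1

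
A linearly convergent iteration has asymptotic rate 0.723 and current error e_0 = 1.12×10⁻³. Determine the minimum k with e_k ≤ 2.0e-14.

77

After k steps, e_k ≈ 1.12×10⁻³·0.723^k.
Need 0.723^k ≤ 2.0e-14/1.12×10⁻³ = 1.78571e-11.
k ≥ ln(1.78571e-11)/ln(0.723) = -24.7486/-0.32435 = 76.302.
Smallest integer k = 77.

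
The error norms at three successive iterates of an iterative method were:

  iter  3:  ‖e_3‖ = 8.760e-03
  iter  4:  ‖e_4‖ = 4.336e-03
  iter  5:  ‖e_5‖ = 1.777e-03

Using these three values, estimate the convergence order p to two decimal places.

1.27

p ≈ ln(‖e_5‖/‖e_4‖) / ln(‖e_4‖/‖e_3‖)
  = ln(1.777e-03/4.336e-03) / ln(4.336e-03/8.760e-03)
  = ln(0.409825) / ln(0.494977)
  = -0.89203 / -0.70324 ≈ 1.26846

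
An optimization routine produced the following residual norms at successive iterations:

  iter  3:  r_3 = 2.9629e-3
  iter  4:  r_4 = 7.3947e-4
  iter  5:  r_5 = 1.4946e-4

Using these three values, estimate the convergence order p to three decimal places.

1.152

p ≈ ln(r_5/r_4) / ln(r_4/r_3)
  = ln(1.4946e-4/7.3947e-4) / ln(7.3947e-4/2.9629e-3)
  = ln(0.202118) / ln(0.249576)
  = -1.598904 / -1.387992 ≈ 1.151955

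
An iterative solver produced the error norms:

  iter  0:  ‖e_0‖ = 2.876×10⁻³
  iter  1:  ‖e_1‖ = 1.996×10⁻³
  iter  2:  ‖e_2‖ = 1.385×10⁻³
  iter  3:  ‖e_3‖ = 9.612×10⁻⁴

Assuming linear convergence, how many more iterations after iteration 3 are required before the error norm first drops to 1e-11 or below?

51

Rate ρ ≈ ‖e_3‖/‖e_2‖ = 9.612×10⁻⁴/1.385×10⁻³ = 0.6940.
After j more steps, ‖e_{3+j}‖ ≈ 9.612×10⁻⁴·ρ^j; need ρ^j ≤ 1e-11/9.612×10⁻⁴ = 1.04037e-08.
j ≥ ln(1.04037e-08)/ln(0.6940) = -18.3811/-0.36528 = 50.321.
So 51 more iterations are needed.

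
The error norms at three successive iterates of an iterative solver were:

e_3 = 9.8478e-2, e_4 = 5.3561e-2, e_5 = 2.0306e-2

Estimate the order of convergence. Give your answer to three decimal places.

p ≈ ln(e_5/e_4) / ln(e_4/e_3)
  = ln(2.0306e-2/5.3561e-2) / ln(5.3561e-2/9.8478e-2)
  = ln(0.379119) / ln(0.543888)
  = -0.969905 / -0.609012 ≈ 1.592588

1.593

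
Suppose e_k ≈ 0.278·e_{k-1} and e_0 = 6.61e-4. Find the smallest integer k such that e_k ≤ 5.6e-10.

After k steps, e_k ≈ 6.61e-4·0.278^k.
Need 0.278^k ≤ 5.6e-10/6.61e-4 = 8.47201e-07.
k ≥ ln(8.47201e-07)/ln(0.278) = -13.9813/-1.28013 = 10.922.
Smallest integer k = 11.

11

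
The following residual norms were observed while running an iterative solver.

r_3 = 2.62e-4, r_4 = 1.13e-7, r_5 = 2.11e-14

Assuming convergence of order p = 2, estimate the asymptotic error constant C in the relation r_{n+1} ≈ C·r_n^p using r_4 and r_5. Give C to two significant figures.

C ≈ r_5 / r_4^2
  = 2.11e-14 / (1.13e-7)^2
  = 2.11e-14 / 1.2769e-14 ≈ 1.6524

1.7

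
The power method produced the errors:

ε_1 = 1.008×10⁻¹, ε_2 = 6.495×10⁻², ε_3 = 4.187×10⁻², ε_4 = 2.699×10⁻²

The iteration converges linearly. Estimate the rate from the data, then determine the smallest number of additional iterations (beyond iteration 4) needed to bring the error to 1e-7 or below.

Rate ρ ≈ ε_4/ε_3 = 2.699×10⁻²/4.187×10⁻² = 0.6446.
After j more steps, ε_{4+j} ≈ 2.699×10⁻²·ρ^j; need ρ^j ≤ 1e-7/2.699×10⁻² = 3.70508e-06.
j ≥ ln(3.70508e-06)/ln(0.6446) = -12.5058/-0.43913 = 28.479.
So 29 more iterations are needed.

29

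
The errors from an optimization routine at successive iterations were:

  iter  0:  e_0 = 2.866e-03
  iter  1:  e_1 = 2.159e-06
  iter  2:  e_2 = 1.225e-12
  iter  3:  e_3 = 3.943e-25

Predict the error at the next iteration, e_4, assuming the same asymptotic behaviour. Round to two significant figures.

First estimate the order: p ≈ ln(e_3/e_2) / ln(e_2/e_1) = ln(3.943e-25/1.225e-12)/ln(1.225e-12/2.159e-06) = ln(3.21878e-13)/ln(5.67392e-07) ≈ 2.0000.
Then e_4 ≈ e_3·(e_3/e_2)^p = 3.943e-25·(3.21878e-13)^2.0000 = 3.943e-25·1.03605e-25 ≈ 4.085e-50.

4.1e-50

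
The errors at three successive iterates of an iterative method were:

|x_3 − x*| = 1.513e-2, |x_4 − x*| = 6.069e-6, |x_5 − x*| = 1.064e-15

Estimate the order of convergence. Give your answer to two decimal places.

p ≈ ln(|x_5 − x*|/|x_4 − x*|) / ln(|x_4 − x*|/|x_3 − x*|)
  = ln(1.064e-15/6.069e-6) / ln(6.069e-6/1.513e-2)
  = ln(1.75317e-10) / ln(0.000401124)
  = -22.46443 / -7.82124 ≈ 2.87223

2.87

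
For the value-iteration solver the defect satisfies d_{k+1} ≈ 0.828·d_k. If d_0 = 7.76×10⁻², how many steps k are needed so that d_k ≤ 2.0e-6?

56

After k steps, d_k ≈ 7.76×10⁻²·0.828^k.
Need 0.828^k ≤ 2.0e-6/7.76×10⁻² = 2.57732e-05.
k ≥ ln(2.57732e-05)/ln(0.828) = -10.5662/-0.18874 = 55.983.
Smallest integer k = 56.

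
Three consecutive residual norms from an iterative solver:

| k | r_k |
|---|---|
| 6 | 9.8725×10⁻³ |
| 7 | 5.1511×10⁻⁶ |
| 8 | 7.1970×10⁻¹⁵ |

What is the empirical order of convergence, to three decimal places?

2.698

p ≈ ln(r_8/r_7) / ln(r_7/r_6)
  = ln(7.1970×10⁻¹⁵/5.1511×10⁻⁶) / ln(5.1511×10⁻⁶/9.8725×10⁻³)
  = ln(1.39718e-09) / ln(0.000521762)
  = -20.388810 / -7.558299 ≈ 2.697539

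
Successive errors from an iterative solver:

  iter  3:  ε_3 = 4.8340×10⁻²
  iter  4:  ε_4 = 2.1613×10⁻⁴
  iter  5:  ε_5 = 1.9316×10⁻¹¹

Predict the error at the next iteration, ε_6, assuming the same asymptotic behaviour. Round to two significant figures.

First estimate the order: p ≈ ln(ε_5/ε_4) / ln(ε_4/ε_3) = ln(1.9316×10⁻¹¹/2.1613×10⁻⁴)/ln(2.1613×10⁻⁴/4.8340×10⁻²) = ln(8.93721e-08)/ln(0.00447104) ≈ 3.0000.
Then ε_6 ≈ ε_5·(ε_5/ε_4)^p = 1.9316×10⁻¹¹·(8.93721e-08)^3.0000 = 1.9316×10⁻¹¹·7.13848e-22 ≈ 1.379e-32.

1.4e-32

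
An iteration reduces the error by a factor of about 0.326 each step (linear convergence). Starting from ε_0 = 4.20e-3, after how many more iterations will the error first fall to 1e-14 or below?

After k steps, ε_k ≈ 4.20e-3·0.326^k.
Need 0.326^k ≤ 1e-14/4.20e-3 = 2.38095e-12.
k ≥ ln(2.38095e-12)/ln(0.326) = -26.7635/-1.12086 = 23.878.
Smallest integer k = 24.

24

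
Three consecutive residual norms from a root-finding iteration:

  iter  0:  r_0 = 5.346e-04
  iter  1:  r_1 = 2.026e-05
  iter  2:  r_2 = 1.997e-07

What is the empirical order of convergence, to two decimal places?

1.41

p ≈ ln(r_2/r_1) / ln(r_1/r_0)
  = ln(1.997e-07/2.026e-05) / ln(2.026e-05/5.346e-04)
  = ln(0.00985686) / ln(0.0378975)
  = -4.61959 / -3.27287 ≈ 1.41148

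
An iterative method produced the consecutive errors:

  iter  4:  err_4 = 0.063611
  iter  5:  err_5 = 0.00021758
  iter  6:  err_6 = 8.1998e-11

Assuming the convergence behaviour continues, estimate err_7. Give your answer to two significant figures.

1.5e-27

First estimate the order: p ≈ ln(err_6/err_5) / ln(err_5/err_4) = ln(8.1998e-11/0.00021758)/ln(0.00021758/0.063611) = ln(3.76864e-07)/ln(0.00342048) ≈ 2.6050.
Then err_7 ≈ err_6·(err_6/err_5)^p = 8.1998e-11·(3.76864e-07)^2.6050 = 8.1998e-11·1.84485e-17 ≈ 1.513e-27.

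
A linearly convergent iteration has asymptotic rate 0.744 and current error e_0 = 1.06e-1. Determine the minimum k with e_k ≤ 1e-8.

After k steps, e_k ≈ 1.06e-1·0.744^k.
Need 0.744^k ≤ 1e-8/1.06e-1 = 9.43396e-08.
k ≥ ln(9.43396e-08)/ln(0.744) = -16.1764/-0.29571 = 54.704.
Smallest integer k = 55.

55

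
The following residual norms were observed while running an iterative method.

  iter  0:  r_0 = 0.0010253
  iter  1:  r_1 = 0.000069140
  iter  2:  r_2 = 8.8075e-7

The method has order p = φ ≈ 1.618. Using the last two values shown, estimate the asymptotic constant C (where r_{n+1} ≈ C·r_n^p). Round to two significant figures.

4.7

C ≈ r_2 / r_1^1.618
  = 8.8075e-7 / (0.000069140)^1.618
  = 8.8075e-7 / 1.85645e-07 ≈ 4.7443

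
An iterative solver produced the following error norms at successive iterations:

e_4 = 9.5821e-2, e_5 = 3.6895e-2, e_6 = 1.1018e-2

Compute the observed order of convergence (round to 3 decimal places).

1.266

p ≈ ln(e_6/e_5) / ln(e_5/e_4)
  = ln(1.1018e-2/3.6895e-2) / ln(3.6895e-2/9.5821e-2)
  = ln(0.298631) / ln(0.385041)
  = -1.208547 / -0.954405 ≈ 1.266283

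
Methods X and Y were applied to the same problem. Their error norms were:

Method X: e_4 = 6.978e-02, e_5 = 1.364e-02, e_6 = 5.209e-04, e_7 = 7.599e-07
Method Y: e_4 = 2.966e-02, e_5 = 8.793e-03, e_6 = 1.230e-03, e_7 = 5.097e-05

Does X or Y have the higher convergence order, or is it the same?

X

Method X: p ≈ ln(7.599e-07/5.209e-04)/ln(5.209e-04/1.364e-02) ≈ 2.00.
Method Y: p ≈ ln(5.097e-05/1.230e-03)/ln(1.230e-03/8.793e-03) ≈ 1.62.
Method X has the higher order (≈2.0 vs ≈1.6).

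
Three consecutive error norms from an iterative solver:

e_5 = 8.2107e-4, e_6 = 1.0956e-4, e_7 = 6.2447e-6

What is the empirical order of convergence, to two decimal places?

1.42

p ≈ ln(e_7/e_6) / ln(e_6/e_5)
  = ln(6.2447e-6/1.0956e-4) / ln(1.0956e-4/8.2107e-4)
  = ln(0.056998) / ln(0.133436)
  = -2.86474 / -2.01413 ≈ 1.42232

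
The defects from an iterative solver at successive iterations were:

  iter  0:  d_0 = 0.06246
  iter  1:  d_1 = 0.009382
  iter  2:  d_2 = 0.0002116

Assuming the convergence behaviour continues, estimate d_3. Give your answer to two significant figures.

First estimate the order: p ≈ ln(d_2/d_1) / ln(d_1/d_0) = ln(0.0002116/0.009382)/ln(0.009382/0.06246) = ln(0.0225538)/ln(0.150208) ≈ 2.0002.
Then d_3 ≈ d_2·(d_2/d_1)^p = 0.0002116·(0.0225538)^2.0002 = 0.0002116·0.000508288 ≈ 1.076e-07.

1.1e-7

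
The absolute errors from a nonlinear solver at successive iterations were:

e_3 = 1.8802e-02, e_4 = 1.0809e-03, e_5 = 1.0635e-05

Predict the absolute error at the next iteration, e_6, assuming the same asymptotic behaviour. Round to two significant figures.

6.0e-9

First estimate the order: p ≈ ln(e_5/e_4) / ln(e_4/e_3) = ln(1.0635e-05/1.0809e-03)/ln(1.0809e-03/1.8802e-02) = ln(0.00983902)/ln(0.0574886) ≈ 1.6180.
Then e_6 ≈ e_5·(e_5/e_4)^p = 1.0635e-05·(0.00983902)^1.6180 = 1.0635e-05·0.000565713 ≈ 6.016e-09.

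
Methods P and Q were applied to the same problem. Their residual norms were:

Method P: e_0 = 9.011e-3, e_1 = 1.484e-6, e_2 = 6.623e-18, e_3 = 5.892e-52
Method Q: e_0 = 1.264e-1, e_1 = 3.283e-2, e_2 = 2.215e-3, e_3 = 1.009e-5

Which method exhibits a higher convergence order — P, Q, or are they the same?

Method P: p ≈ ln(5.892e-52/6.623e-18)/ln(6.623e-18/1.484e-6) ≈ 3.00.
Method Q: p ≈ ln(1.009e-5/2.215e-3)/ln(2.215e-3/3.283e-2) ≈ 2.00.
Method P has the higher order (≈3.0 vs ≈2.0).

P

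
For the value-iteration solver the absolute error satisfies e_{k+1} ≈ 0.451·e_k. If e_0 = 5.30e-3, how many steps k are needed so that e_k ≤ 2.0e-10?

22

After k steps, e_k ≈ 5.30e-3·0.451^k.
Need 0.451^k ≤ 2.0e-10/5.30e-3 = 3.77358e-08.
k ≥ ln(3.77358e-08)/ln(0.451) = -17.0927/-0.79629 = 21.465.
Smallest integer k = 22.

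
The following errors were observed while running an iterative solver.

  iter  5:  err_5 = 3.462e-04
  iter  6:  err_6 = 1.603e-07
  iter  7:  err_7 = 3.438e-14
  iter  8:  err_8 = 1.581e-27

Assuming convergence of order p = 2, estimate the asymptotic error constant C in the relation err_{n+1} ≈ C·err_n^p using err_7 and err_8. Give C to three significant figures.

1.34

C ≈ err_8 / err_7^2
  = 1.581e-27 / (3.438e-14)^2
  = 1.581e-27 / 1.18198e-27 ≈ 1.3376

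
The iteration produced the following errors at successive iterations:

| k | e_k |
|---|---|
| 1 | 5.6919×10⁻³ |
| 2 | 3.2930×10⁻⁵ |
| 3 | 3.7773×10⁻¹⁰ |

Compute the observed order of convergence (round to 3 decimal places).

p ≈ ln(e_3/e_2) / ln(e_2/e_1)
  = ln(3.7773×10⁻¹⁰/3.2930×10⁻⁵) / ln(3.2930×10⁻⁵/5.6919×10⁻³)
  = ln(1.14707e-05) / ln(0.00578541)
  = -11.375715 / -5.152416 ≈ 2.207841

2.208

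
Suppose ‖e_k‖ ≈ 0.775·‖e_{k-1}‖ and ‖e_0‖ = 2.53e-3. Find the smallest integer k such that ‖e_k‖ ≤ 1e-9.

After k steps, ‖e_k‖ ≈ 2.53e-3·0.775^k.
Need 0.775^k ≤ 1e-9/2.53e-3 = 3.95257e-07.
k ≥ ln(3.95257e-07)/ln(0.775) = -14.7437/-0.25489 = 57.843.
Smallest integer k = 58.

58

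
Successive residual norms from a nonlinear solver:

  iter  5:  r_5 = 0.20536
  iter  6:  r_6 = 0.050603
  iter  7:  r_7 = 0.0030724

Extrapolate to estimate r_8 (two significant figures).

First estimate the order: p ≈ ln(r_7/r_6) / ln(r_6/r_5) = ln(0.0030724/0.050603)/ln(0.050603/0.20536) = ln(0.0607158)/ln(0.246411) ≈ 2.0000.
Then r_8 ≈ r_7·(r_7/r_6)^p = 0.0030724·(0.0607158)^2.0000 = 0.0030724·0.00368641 ≈ 1.133e-05.

1.1e-5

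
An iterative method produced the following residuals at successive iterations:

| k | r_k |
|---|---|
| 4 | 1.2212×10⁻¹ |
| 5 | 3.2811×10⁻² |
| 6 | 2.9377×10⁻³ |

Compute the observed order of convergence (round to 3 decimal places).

p ≈ ln(r_6/r_5) / ln(r_5/r_4)
  = ln(2.9377×10⁻³/3.2811×10⁻²) / ln(3.2811×10⁻²/1.2212×10⁻¹)
  = ln(0.089534) / ln(0.268678)
  = -2.413137 / -1.314242 ≈ 1.836144

1.836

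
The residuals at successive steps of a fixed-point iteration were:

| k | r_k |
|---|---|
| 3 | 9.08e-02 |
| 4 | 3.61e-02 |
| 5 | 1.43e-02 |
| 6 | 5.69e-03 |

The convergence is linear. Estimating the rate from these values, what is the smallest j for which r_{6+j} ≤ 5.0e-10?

18

Rate ρ ≈ r_6/r_5 = 5.69e-03/1.43e-02 = 0.3979.
After j more steps, r_{6+j} ≈ 5.69e-03·ρ^j; need ρ^j ≤ 5.0e-10/5.69e-03 = 8.78735e-08.
j ≥ ln(8.78735e-08)/ln(0.3979) = -16.2474/-0.92155 = 17.631.
So 18 more iterations are needed.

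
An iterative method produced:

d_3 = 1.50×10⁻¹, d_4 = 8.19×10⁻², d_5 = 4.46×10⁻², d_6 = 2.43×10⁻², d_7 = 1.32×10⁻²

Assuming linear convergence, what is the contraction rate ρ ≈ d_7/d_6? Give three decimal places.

ρ ≈ d_7/d_6 = 1.32×10⁻²/2.43×10⁻² = 0.54321

0.543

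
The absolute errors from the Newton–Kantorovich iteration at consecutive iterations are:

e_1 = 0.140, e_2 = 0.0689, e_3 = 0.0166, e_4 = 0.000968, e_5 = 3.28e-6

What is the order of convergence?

2

Consecutive ratios: e_5/e_4 = 3.28e-6/0.000968 = 0.00338843, e_4/e_3 = 0.000968/0.0166 = 0.0583133.
p ≈ ln(0.00338843)/ln(0.0583133) = -5.6874/-2.8419 ≈ 2.00.
So the convergence is quadratic (order 2).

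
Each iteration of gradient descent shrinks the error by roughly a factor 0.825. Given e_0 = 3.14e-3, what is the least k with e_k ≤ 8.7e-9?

67

After k steps, e_k ≈ 3.14e-3·0.825^k.
Need 0.825^k ≤ 8.7e-9/3.14e-3 = 2.7707e-06.
k ≥ ln(2.7707e-06)/ln(0.825) = -12.7964/-0.19237 = 66.520.
Smallest integer k = 67.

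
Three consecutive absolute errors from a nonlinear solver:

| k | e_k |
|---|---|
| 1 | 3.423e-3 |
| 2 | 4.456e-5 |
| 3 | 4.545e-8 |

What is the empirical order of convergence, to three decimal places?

p ≈ ln(e_3/e_2) / ln(e_2/e_1)
  = ln(4.545e-8/4.456e-5) / ln(4.456e-5/3.423e-3)
  = ln(0.00101997) / ln(0.0130178)
  = -6.887982 / -4.341438 ≈ 1.586567

1.587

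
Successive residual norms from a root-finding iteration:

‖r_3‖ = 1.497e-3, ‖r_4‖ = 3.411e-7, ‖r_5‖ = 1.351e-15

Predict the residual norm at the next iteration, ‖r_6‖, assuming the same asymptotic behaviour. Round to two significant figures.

5.6e-35

First estimate the order: p ≈ ln(‖r_5‖/‖r_4‖) / ln(‖r_4‖/‖r_3‖) = ln(1.351e-15/3.411e-7)/ln(3.411e-7/1.497e-3) = ln(3.96072e-09)/ln(0.000227856) ≈ 2.3068.
Then ‖r_6‖ ≈ ‖r_5‖·(‖r_5‖/‖r_4‖)^p = 1.351e-15·(3.96072e-09)^2.3068 = 1.351e-15·4.14711e-20 ≈ 5.603e-35.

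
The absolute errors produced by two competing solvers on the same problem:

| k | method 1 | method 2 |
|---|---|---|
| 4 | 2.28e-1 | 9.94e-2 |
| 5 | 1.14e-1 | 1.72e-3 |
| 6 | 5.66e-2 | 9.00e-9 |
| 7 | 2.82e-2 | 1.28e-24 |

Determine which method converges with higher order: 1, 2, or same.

Method 1: p ≈ ln(2.82e-2/5.66e-2)/ln(5.66e-2/1.14e-1) ≈ 0.99.
Method 2: p ≈ ln(1.28e-24/9.00e-9)/ln(9.00e-9/1.72e-3) ≈ 3.00.
Method 2 has the higher order (≈3.0 vs ≈1.0).

2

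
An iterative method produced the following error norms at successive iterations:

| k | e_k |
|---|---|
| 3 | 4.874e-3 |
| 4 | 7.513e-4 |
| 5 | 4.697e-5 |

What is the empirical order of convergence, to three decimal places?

p ≈ ln(e_5/e_4) / ln(e_4/e_3)
  = ln(4.697e-5/7.513e-4) / ln(7.513e-4/4.874e-3)
  = ln(0.0625183) / ln(0.154144)
  = -2.772296 / -1.869868 ≈ 1.482616

1.483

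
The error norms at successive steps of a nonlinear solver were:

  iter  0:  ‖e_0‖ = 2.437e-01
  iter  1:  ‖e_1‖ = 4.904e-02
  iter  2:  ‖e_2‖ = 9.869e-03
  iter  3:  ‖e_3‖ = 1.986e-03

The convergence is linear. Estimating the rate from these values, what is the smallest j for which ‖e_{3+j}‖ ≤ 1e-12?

Rate ρ ≈ ‖e_3‖/‖e_2‖ = 1.986e-03/9.869e-03 = 0.2012.
After j more steps, ‖e_{3+j}‖ ≈ 1.986e-03·ρ^j; need ρ^j ≤ 1e-12/1.986e-03 = 5.03525e-10.
j ≥ ln(5.03525e-10)/ln(0.2012) = -21.4094/-1.60346 = 13.352.
So 14 more iterations are needed.

14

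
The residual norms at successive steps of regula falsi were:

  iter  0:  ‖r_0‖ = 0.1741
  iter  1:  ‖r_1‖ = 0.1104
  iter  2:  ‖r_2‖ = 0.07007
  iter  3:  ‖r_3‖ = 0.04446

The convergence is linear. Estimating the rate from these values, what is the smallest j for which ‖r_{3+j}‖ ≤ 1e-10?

Rate ρ ≈ ‖r_3‖/‖r_2‖ = 0.04446/0.07007 = 0.6345.
After j more steps, ‖r_{3+j}‖ ≈ 0.04446·ρ^j; need ρ^j ≤ 1e-10/0.04446 = 2.24921e-09.
j ≥ ln(2.24921e-09)/ln(0.6345) = -19.9127/-0.45492 = 43.772.
So 44 more iterations are needed.

44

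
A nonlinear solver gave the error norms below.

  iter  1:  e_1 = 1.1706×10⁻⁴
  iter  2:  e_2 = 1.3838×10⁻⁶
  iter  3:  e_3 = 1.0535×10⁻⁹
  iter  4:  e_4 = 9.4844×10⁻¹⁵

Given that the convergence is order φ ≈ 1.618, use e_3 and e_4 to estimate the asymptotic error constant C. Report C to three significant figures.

3.18

C ≈ e_4 / e_3^1.618
  = 9.4844×10⁻¹⁵ / (1.0535×10⁻⁹)^1.618
  = 9.4844×10⁻¹⁵ / 2.98279e-15 ≈ 3.1797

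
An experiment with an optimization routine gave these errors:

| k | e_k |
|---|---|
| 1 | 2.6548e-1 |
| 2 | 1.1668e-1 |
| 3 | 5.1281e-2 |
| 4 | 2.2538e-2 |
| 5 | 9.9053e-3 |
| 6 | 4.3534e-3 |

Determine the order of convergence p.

1

Consecutive ratios: e_6/e_5 = 4.3534e-3/9.9053e-3 = 0.439502, e_5/e_4 = 9.9053e-3/2.2538e-2 = 0.439493.
p ≈ ln(0.439502)/ln(0.439493) = -0.8221/-0.8221 ≈ 1.00.
So the convergence is linear (order 1).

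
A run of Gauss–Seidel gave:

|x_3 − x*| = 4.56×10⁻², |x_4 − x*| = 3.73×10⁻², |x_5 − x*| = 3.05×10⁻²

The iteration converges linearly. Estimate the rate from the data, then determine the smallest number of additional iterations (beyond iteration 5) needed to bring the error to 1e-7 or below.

63

Rate ρ ≈ |x_5 − x*|/|x_4 − x*| = 3.05×10⁻²/3.73×10⁻² = 0.8177.
After j more steps, |x_{5+j} − x*| ≈ 3.05×10⁻²·ρ^j; need ρ^j ≤ 1e-7/3.05×10⁻² = 3.27869e-06.
j ≥ ln(3.27869e-06)/ln(0.8177) = -12.6281/-0.20126 = 62.745.
So 63 more iterations are needed.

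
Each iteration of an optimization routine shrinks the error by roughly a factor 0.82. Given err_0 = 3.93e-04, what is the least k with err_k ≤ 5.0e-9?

After k steps, err_k ≈ 3.93e-04·0.82^k.
Need 0.82^k ≤ 5.0e-9/3.93e-04 = 1.27226e-05.
k ≥ ln(1.27226e-05)/ln(0.82) = -11.2721/-0.19845 = 56.801.
Smallest integer k = 57.

57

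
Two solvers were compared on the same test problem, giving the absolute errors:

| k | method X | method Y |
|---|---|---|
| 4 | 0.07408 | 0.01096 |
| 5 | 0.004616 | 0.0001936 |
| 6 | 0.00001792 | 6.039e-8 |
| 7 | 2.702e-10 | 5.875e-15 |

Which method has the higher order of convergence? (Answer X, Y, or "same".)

Method X: p ≈ ln(2.702e-10/0.00001792)/ln(0.00001792/0.004616) ≈ 2.00.
Method Y: p ≈ ln(5.875e-15/6.039e-8)/ln(6.039e-8/0.0001936) ≈ 2.00.
Both orders ≈ 2.0 — effectively the same.

same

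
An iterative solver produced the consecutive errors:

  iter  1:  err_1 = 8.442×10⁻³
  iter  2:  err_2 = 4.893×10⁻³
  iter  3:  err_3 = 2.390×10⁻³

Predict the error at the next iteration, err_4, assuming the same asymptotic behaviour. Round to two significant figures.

First estimate the order: p ≈ ln(err_3/err_2) / ln(err_2/err_1) = ln(2.390×10⁻³/4.893×10⁻³)/ln(4.893×10⁻³/8.442×10⁻³) = ln(0.488453)/ln(0.579602) ≈ 1.3137.
Then err_4 ≈ err_3·(err_3/err_2)^p = 2.390×10⁻³·(0.488453)^1.3137 = 2.390×10⁻³·0.390127 ≈ 0.0009324.

9.3e-4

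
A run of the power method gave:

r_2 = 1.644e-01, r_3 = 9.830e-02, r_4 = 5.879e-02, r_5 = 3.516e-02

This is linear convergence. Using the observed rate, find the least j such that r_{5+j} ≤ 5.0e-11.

Rate ρ ≈ r_5/r_4 = 3.516e-02/5.879e-02 = 0.5981.
After j more steps, r_{5+j} ≈ 3.516e-02·ρ^j; need ρ^j ≤ 5.0e-11/3.516e-02 = 1.42207e-09.
j ≥ ln(1.42207e-09)/ln(0.5981) = -20.3712/-0.51400 = 39.633.
So 40 more iterations are needed.

40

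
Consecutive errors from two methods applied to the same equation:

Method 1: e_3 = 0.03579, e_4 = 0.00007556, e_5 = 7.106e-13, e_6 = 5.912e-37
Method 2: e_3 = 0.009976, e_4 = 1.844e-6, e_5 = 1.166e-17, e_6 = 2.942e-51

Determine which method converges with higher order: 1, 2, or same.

same

Method 1: p ≈ ln(5.912e-37/7.106e-13)/ln(7.106e-13/0.00007556) ≈ 3.00.
Method 2: p ≈ ln(2.942e-51/1.166e-17)/ln(1.166e-17/1.844e-6) ≈ 3.00.
Both orders ≈ 3.0 — effectively the same.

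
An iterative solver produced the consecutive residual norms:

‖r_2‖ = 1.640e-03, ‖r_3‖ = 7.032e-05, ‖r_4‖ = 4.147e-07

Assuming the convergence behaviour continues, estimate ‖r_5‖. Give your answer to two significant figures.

9.6e-11

First estimate the order: p ≈ ln(‖r_4‖/‖r_3‖) / ln(‖r_3‖/‖r_2‖) = ln(4.147e-07/7.032e-05)/ln(7.032e-05/1.640e-03) = ln(0.00589733)/ln(0.042878) ≈ 1.6299.
Then ‖r_5‖ ≈ ‖r_4‖·(‖r_4‖/‖r_3‖)^p = 4.147e-07·(0.00589733)^1.6299 = 4.147e-07·0.000232483 ≈ 9.641e-11.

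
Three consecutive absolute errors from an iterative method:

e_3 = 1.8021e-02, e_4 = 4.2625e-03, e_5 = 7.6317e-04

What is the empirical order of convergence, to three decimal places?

p ≈ ln(e_5/e_4) / ln(e_4/e_3)
  = ln(7.6317e-04/4.2625e-03) / ln(4.2625e-03/1.8021e-02)
  = ln(0.179043) / ln(0.23653)
  = -1.720129 / -1.441680 ≈ 1.193142

1.193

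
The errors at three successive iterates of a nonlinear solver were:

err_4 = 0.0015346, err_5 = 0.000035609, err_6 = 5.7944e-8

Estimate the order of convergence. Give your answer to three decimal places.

p ≈ ln(err_6/err_5) / ln(err_5/err_4)
  = ln(5.7944e-8/0.000035609) / ln(0.000035609/0.0015346)
  = ln(0.00162723) / ln(0.0232041)
  = -6.420876 / -3.763426 ≈ 1.706125

1.706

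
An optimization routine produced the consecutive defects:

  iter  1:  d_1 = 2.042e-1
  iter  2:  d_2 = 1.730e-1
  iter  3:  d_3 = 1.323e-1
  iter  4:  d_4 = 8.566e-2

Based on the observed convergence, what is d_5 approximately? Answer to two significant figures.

First estimate the order: p ≈ ln(d_4/d_3) / ln(d_3/d_2) = ln(8.566e-2/1.323e-1)/ln(1.323e-1/1.730e-1) = ln(0.647468)/ln(0.76474) ≈ 1.6206.
Then d_5 ≈ d_4·(d_4/d_3)^p = 8.566e-2·(0.647468)^1.6206 = 8.566e-2·0.494379 ≈ 0.04235.

4.2e-2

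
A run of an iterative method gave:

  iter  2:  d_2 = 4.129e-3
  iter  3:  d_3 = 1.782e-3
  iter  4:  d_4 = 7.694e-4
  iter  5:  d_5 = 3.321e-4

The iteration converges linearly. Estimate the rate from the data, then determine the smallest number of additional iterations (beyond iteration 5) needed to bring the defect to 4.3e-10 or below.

Rate ρ ≈ d_5/d_4 = 3.321e-4/7.694e-4 = 0.4316.
After j more steps, d_{5+j} ≈ 3.321e-4·ρ^j; need ρ^j ≤ 4.3e-10/3.321e-4 = 1.29479e-06.
j ≥ ln(1.29479e-06)/ln(0.4316) = -13.5572/-0.84026 = 16.135.
So 17 more iterations are needed.

17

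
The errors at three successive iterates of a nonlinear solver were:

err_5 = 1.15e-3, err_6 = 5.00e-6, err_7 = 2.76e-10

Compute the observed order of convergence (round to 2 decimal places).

p ≈ ln(err_7/err_6) / ln(err_6/err_5)
  = ln(2.76e-10/5.00e-6) / ln(5.00e-6/1.15e-3)
  = ln(5.52e-05) / ln(0.00434783)
  = -9.80455 / -5.43808 ≈ 1.80294

1.80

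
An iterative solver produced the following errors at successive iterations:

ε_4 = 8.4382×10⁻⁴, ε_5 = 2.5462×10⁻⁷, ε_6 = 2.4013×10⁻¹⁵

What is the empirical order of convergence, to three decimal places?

2.280

p ≈ ln(ε_6/ε_5) / ln(ε_5/ε_4)
  = ln(2.4013×10⁻¹⁵/2.5462×10⁻⁷) / ln(2.5462×10⁻⁷/8.4382×10⁻⁴)
  = ln(9.43092e-09) / ln(0.000301747)
  = -18.479272 / -8.105922 ≈ 2.279725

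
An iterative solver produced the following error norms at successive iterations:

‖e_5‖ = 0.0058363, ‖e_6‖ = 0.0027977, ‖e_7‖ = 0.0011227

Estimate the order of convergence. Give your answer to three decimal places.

1.242

p ≈ ln(‖e_7‖/‖e_6‖) / ln(‖e_6‖/‖e_5‖)
  = ln(0.0011227/0.0027977) / ln(0.0027977/0.0058363)
  = ln(0.401294) / ln(0.479362)
  = -0.913061 / -0.735299 ≈ 1.241755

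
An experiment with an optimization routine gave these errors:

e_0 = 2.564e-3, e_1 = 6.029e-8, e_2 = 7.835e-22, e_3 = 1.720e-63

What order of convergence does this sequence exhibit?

3

Consecutive ratios: e_3/e_2 = 1.720e-63/7.835e-22 = 2.19528e-42, e_2/e_1 = 7.835e-22/6.029e-8 = 1.29955e-14.
p ≈ ln(2.19528e-42)/ln(1.29955e-14) = -95.9223/-31.9742 ≈ 3.00.
So the convergence is cubic (order 3).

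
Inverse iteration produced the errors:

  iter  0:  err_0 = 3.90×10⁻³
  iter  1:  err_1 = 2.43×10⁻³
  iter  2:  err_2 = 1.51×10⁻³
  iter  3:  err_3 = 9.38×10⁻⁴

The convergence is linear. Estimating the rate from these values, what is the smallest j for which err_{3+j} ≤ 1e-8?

Rate ρ ≈ err_3/err_2 = 9.38×10⁻⁴/1.51×10⁻³ = 0.6212.
After j more steps, err_{3+j} ≈ 9.38×10⁻⁴·ρ^j; need ρ^j ≤ 1e-8/9.38×10⁻⁴ = 1.0661e-05.
j ≥ ln(1.0661e-05)/ln(0.6212) = -11.4489/-0.47610 = 24.047.
So 25 more iterations are needed.

25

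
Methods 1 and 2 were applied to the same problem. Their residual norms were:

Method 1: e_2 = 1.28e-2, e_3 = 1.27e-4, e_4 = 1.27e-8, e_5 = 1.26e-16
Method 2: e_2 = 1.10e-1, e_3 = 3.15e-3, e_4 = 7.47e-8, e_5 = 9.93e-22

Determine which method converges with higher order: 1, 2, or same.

2

Method 1: p ≈ ln(1.26e-16/1.27e-8)/ln(1.27e-8/1.27e-4) ≈ 2.00.
Method 2: p ≈ ln(9.93e-22/7.47e-8)/ln(7.47e-8/3.15e-3) ≈ 3.00.
Method 2 has the higher order (≈3.0 vs ≈2.0).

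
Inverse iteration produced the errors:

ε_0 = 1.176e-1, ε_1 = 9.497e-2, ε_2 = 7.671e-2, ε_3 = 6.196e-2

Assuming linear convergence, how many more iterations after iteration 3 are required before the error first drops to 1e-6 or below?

52

Rate ρ ≈ ε_3/ε_2 = 6.196e-2/7.671e-2 = 0.8077.
After j more steps, ε_{3+j} ≈ 6.196e-2·ρ^j; need ρ^j ≤ 1e-6/6.196e-2 = 1.61394e-05.
j ≥ ln(1.61394e-05)/ln(0.8077) = -11.0342/-0.21356 = 51.668.
So 52 more iterations are needed.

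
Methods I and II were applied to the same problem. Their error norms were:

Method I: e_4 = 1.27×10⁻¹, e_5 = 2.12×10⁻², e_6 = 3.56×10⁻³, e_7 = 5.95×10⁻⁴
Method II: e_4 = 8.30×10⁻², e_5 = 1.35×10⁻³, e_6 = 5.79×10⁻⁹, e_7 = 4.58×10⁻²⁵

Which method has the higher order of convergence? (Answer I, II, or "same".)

Method I: p ≈ ln(5.95×10⁻⁴/3.56×10⁻³)/ln(3.56×10⁻³/2.12×10⁻²) ≈ 1.00.
Method II: p ≈ ln(4.58×10⁻²⁵/5.79×10⁻⁹)/ln(5.79×10⁻⁹/1.35×10⁻³) ≈ 3.00.
Method II has the higher order (≈3.0 vs ≈1.0).

II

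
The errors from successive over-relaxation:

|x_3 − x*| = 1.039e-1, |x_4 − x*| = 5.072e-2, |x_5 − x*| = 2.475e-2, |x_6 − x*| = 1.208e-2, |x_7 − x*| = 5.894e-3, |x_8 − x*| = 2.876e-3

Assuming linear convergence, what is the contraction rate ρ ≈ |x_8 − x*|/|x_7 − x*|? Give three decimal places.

ρ ≈ |x_8 − x*|/|x_7 − x*| = 2.876e-3/5.894e-3 = 0.48795

0.488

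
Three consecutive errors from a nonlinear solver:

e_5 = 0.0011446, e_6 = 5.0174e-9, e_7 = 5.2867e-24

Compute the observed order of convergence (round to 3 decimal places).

p ≈ ln(e_7/e_6) / ln(e_6/e_5)
  = ln(5.2867e-24/5.0174e-9) / ln(5.0174e-9/0.0011446)
  = ln(1.05367e-15) / ln(4.38354e-06)
  = -34.486497 / -12.337654 ≈ 2.795223

2.795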